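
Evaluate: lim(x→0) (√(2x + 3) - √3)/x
This is a standard limit.

Factor or rationalize the expression:
  lim(x→0) (√(2x + 3) - √3)/x = sqrt(3)/3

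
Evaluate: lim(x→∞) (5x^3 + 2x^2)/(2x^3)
This is an ∞/∞ indeterminate form.

Apply L'Hôpital's rule: differentiate numerator and denominator separately.
  f(x) = 5·x^3 + 2·x^2   ⇒   f'(x) = 15·x^2 + 4·x
  g(x) = 2·x^3   ⇒   g'(x) = 6·x^2
  lim(x→∞) f'(x)/g'(x) = lim(x→∞) (15·x^2 + 4·x)/(6·x^2)
  = 5/2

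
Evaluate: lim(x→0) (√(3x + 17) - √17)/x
This is a standard limit.

Factor or rationalize the expression:
  lim(x→0) (√(3x + 17) - √17)/x = 3·sqrt(17)/34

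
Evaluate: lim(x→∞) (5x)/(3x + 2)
This is an ∞/∞ indeterminate form.

Apply L'Hôpital's rule: differentiate numerator and denominator separately.
  f(x) = 5·x   ⇒   f'(x) = 5
  g(x) = 3·x + 2   ⇒   g'(x) = 3
  lim(x→∞) f'(x)/g'(x) = lim(x→∞) (5)/(3)
  = 5/3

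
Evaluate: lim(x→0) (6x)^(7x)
This is an exponential indeterminate form.

For exponential indeterminate forms, take the natural log:
  Let L = lim(x→0) (6x)^(7x)
  Then ln(L) = lim(x→0) [exponent × ln(base)]
  Evaluate using L'Hôpital or standard limits, then exponentiate.
  L = 1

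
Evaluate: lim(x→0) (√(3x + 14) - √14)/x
This is a standard limit.

Factor or rationalize the expression:
  lim(x→0) (√(3x + 14) - √14)/x = 3·sqrt(14)/28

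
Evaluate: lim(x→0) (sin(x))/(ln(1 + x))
This is a 0/0 indeterminate form.

Apply L'Hôpital's rule: differentiate numerator and denominator separately.
  f(x) = sin(x)   ⇒   f'(x) = cos(x)
  g(x) = ln(x + 1)   ⇒   g'(x) = 1/(x + 1)
  lim(x→0) f'(x)/g'(x) = lim(x→0) (cos(x))/(1/(x + 1))
  = 1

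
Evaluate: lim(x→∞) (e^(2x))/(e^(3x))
This is an ∞/∞ indeterminate form.

Apply L'Hôpital's rule: differentiate numerator and denominator separately.
  f(x) = e^(2·x)   ⇒   f'(x) = 2·e^(2·x)
  g(x) = e^(3·x)   ⇒   g'(x) = 3·e^(3·x)
  lim(x→∞) f'(x)/g'(x) = lim(x→∞) (2·e^(2·x))/(3·e^(3·x))
  = 0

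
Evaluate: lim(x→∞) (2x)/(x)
This is an ∞/∞ indeterminate form.

Apply L'Hôpital's rule: differentiate numerator and denominator separately.
  f(x) = 2·x   ⇒   f'(x) = 2
  g(x) = x   ⇒   g'(x) = 1
  lim(x→∞) f'(x)/g'(x) = lim(x→∞) (2)/(1)
  = 2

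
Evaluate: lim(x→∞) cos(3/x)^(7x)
This is an exponential indeterminate form.

For exponential indeterminate forms, take the natural log:
  Let L = lim(x→∞) cos(3/x)^(7x)
  Then ln(L) = lim(x→∞) [exponent × ln(base)]
  Evaluate using L'Hôpital or standard limits, then exponentiate.
  L = 1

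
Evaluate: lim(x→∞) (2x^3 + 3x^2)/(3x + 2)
This is an ∞/∞ indeterminate form.

Apply L'Hôpital's rule: differentiate numerator and denominator separately.
  f(x) = 2·x^3 + 3·x^2   ⇒   f'(x) = 6·x^2 + 6·x
  g(x) = 3·x + 2   ⇒   g'(x) = 3
  lim(x→∞) f'(x)/g'(x) = lim(x→∞) (6·x^2 + 6·x)/(3)
  = ∞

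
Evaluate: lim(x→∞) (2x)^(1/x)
This is an exponential indeterminate form.

For exponential indeterminate forms, take the natural log:
  Let L = lim(x→∞) (2x)^(1/x)
  Then ln(L) = lim(x→∞) [exponent × ln(base)]
  Evaluate using L'Hôpital or standard limits, then exponentiate.
  L = 1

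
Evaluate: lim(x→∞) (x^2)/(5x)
This is an ∞/∞ indeterminate form.

Apply L'Hôpital's rule: differentiate numerator and denominator separately.
  f(x) = x^2   ⇒   f'(x) = 2·x
  g(x) = 5·x   ⇒   g'(x) = 5
  lim(x→∞) f'(x)/g'(x) = lim(x→∞) (2·x)/(5)
  = ∞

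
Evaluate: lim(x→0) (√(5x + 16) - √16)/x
This is a standard limit.

Factor or rationalize the expression:
  lim(x→0) (√(5x + 16) - √16)/x = 5/8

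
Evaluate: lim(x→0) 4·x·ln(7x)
This is a 0·∞ indeterminate form.

Rewrite 0·∞ as a quotient (0/0 or ∞/∞ form), then apply L'Hôpital's rule:
  lim(x→0) 4·x·ln(7x) = 0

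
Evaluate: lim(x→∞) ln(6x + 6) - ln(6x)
This is an ∞-∞ indeterminate form.

Combine fractions or rationalize to convert ∞-∞ to 0/0 form:
  lim(x→∞) ln(6x + 6) - ln(6x) = 0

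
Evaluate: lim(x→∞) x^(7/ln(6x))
This is an exponential indeterminate form.

For exponential indeterminate forms, take the natural log:
  Let L = lim(x→∞) x^(7/ln(6x))
  Then ln(L) = lim(x→∞) [exponent × ln(base)]
  Evaluate using L'Hôpital or standard limits, then exponentiate.
  L = e^(7)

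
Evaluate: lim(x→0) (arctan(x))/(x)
This is a 0/0 indeterminate form.

Apply L'Hôpital's rule: differentiate numerator and denominator separately.
  f(x) = atan(x)   ⇒   f'(x) = 1/(x^2 + 1)
  g(x) = x   ⇒   g'(x) = 1
  lim(x→0) f'(x)/g'(x) = lim(x→0) (1/(x^2 + 1))/(1)
  = 1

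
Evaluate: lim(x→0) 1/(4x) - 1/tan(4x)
This is an ∞-∞ indeterminate form.

Combine fractions or rationalize to convert ∞-∞ to 0/0 form:
  lim(x→0) 1/(4x) - 1/tan(4x) = 0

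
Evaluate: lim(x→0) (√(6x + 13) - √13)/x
This is a standard limit.

Factor or rationalize the expression:
  lim(x→0) (√(6x + 13) - √13)/x = 3·sqrt(13)/13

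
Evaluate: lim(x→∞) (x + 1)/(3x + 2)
This is an ∞/∞ indeterminate form.

Apply L'Hôpital's rule: differentiate numerator and denominator separately.
  f(x) = x + 1   ⇒   f'(x) = 1
  g(x) = 3·x + 2   ⇒   g'(x) = 3
  lim(x→∞) f'(x)/g'(x) = lim(x→∞) (1)/(3)
  = 1/3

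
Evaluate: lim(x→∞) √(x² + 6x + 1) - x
This is an ∞-∞ indeterminate form.

Combine fractions or rationalize to convert ∞-∞ to 0/0 form:
  lim(x→∞) √(x² + 6x + 1) - x = 3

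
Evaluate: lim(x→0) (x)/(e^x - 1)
This is a 0/0 indeterminate form.

Apply L'Hôpital's rule: differentiate numerator and denominator separately.
  f(x) = x   ⇒   f'(x) = 1
  g(x) = e^(x) - 1   ⇒   g'(x) = e^(x)
  lim(x→0) f'(x)/g'(x) = lim(x→0) (1)/(e^(x))
  = 1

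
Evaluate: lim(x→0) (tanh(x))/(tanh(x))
This is a 0/0 indeterminate form.

Apply L'Hôpital's rule: differentiate numerator and denominator separately.
  f(x) = tanh(x)   ⇒   f'(x) = 1 - tanh(x)^2
  g(x) = tanh(x)   ⇒   g'(x) = 1 - tanh(x)^2
  lim(x→0) f'(x)/g'(x) = lim(x→0) (1 - tanh(x)^2)/(1 - tanh(x)^2)
  = 1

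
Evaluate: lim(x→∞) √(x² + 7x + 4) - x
This is an ∞-∞ indeterminate form.

Combine fractions or rationalize to convert ∞-∞ to 0/0 form:
  lim(x→∞) √(x² + 7x + 4) - x = 7/2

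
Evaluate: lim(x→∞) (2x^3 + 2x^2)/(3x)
This is an ∞/∞ indeterminate form.

Apply L'Hôpital's rule: differentiate numerator and denominator separately.
  f(x) = 2·x^3 + 2·x^2   ⇒   f'(x) = 6·x^2 + 4·x
  g(x) = 3·x   ⇒   g'(x) = 3
  lim(x→∞) f'(x)/g'(x) = lim(x→∞) (6·x^2 + 4·x)/(3)
  = ∞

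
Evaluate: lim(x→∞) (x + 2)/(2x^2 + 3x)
This is an ∞/∞ indeterminate form.

Apply L'Hôpital's rule: differentiate numerator and denominator separately.
  f(x) = x + 2   ⇒   f'(x) = 1
  g(x) = 2·x^2 + 3·x   ⇒   g'(x) = 4·x + 3
  lim(x→∞) f'(x)/g'(x) = lim(x→∞) (1)/(4·x + 3)
  = 0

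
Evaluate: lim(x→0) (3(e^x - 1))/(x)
This is a 0/0 indeterminate form.

Apply L'Hôpital's rule: differentiate numerator and denominator separately.
  f(x) = 3·e^(x) - 3   ⇒   f'(x) = 3·e^(x)
  g(x) = x   ⇒   g'(x) = 1
  lim(x→0) f'(x)/g'(x) = lim(x→0) (3·e^(x))/(1)
  = 3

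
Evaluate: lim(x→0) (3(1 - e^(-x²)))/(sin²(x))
This is a 0/0 indeterminate form.

Apply L'Hôpital's rule: differentiate numerator and denominator separately.
  f(x) = 3 - 3·e^(-x^2)   ⇒   f'(x) = 6·x·e^(-x^2)
  g(x) = sin(x)^2   ⇒   g'(x) = 2·sin(x)·cos(x)
  lim(x→0) f'(x)/g'(x) = lim(x→0) (6·x·e^(-x^2))/(2·sin(x)·cos(x))
  = 3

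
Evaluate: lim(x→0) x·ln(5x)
This is a 0·∞ indeterminate form.

Rewrite 0·∞ as a quotient (0/0 or ∞/∞ form), then apply L'Hôpital's rule:
  lim(x→0) x·ln(5x) = 0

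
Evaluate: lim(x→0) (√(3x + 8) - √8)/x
This is a standard limit.

Factor or rationalize the expression:
  lim(x→0) (√(3x + 8) - √8)/x = 3·sqrt(2)/8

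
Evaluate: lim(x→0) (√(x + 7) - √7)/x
This is a standard limit.

Factor or rationalize the expression:
  lim(x→0) (√(x + 7) - √7)/x = sqrt(7)/14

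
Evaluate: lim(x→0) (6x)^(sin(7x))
This is an exponential indeterminate form.

For exponential indeterminate forms, take the natural log:
  Let L = lim(x→0) (6x)^(sin(7x))
  Then ln(L) = lim(x→0) [exponent × ln(base)]
  Evaluate using L'Hôpital or standard limits, then exponentiate.
  L = 1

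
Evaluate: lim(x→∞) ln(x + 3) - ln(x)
This is an ∞-∞ indeterminate form.

Combine fractions or rationalize to convert ∞-∞ to 0/0 form:
  lim(x→∞) ln(x + 3) - ln(x) = 0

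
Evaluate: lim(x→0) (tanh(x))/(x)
This is a 0/0 indeterminate form.

Apply L'Hôpital's rule: differentiate numerator and denominator separately.
  f(x) = tanh(x)   ⇒   f'(x) = 1 - tanh(x)^2
  g(x) = x   ⇒   g'(x) = 1
  lim(x→0) f'(x)/g'(x) = lim(x→0) (1 - tanh(x)^2)/(1)
  = 1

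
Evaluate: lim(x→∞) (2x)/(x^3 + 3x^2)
This is an ∞/∞ indeterminate form.

Apply L'Hôpital's rule: differentiate numerator and denominator separately.
  f(x) = 2·x   ⇒   f'(x) = 2
  g(x) = x^3 + 3·x^2   ⇒   g'(x) = 3·x^2 + 6·x
  lim(x→∞) f'(x)/g'(x) = lim(x→∞) (2)/(3·x^2 + 6·x)
  = 0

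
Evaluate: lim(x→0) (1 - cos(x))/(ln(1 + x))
This is a 0/0 indeterminate form.

Apply L'Hôpital's rule: differentiate numerator and denominator separately.
  f(x) = 1 - cos(x)   ⇒   f'(x) = sin(x)
  g(x) = ln(x + 1)   ⇒   g'(x) = 1/(x + 1)
  lim(x→0) f'(x)/g'(x) = lim(x→0) (sin(x))/(1/(x + 1))
  = 0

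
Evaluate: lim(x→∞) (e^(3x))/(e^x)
This is an ∞/∞ indeterminate form.

Apply L'Hôpital's rule: differentiate numerator and denominator separately.
  f(x) = e^(3·x)   ⇒   f'(x) = 3·e^(3·x)
  g(x) = e^(x)   ⇒   g'(x) = e^(x)
  lim(x→∞) f'(x)/g'(x) = lim(x→∞) (3·e^(3·x))/(e^(x))
  = ∞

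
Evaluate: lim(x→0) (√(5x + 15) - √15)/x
This is a standard limit.

Factor or rationalize the expression:
  lim(x→0) (√(5x + 15) - √15)/x = sqrt(15)/6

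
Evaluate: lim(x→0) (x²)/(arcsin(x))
This is a 0/0 indeterminate form.

Apply L'Hôpital's rule: differentiate numerator and denominator separately.
  f(x) = x^2   ⇒   f'(x) = 2·x
  g(x) = asin(x)   ⇒   g'(x) = 1/sqrt(1 - x^2)
  lim(x→0) f'(x)/g'(x) = lim(x→0) (2·x)/(1/sqrt(1 - x^2))
  = 0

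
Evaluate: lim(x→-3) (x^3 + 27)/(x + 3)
This is a standard limit.

Factor or rationalize the expression:
  lim(x→-3) (x^3 + 27)/(x + 3) = 27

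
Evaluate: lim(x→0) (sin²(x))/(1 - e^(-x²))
This is a 0/0 indeterminate form.

Apply L'Hôpital's rule: differentiate numerator and denominator separately.
  f(x) = sin(x)^2   ⇒   f'(x) = 2·sin(x)·cos(x)
  g(x) = 1 - e^(-x^2)   ⇒   g'(x) = 2·x·e^(-x^2)
  lim(x→0) f'(x)/g'(x) = lim(x→0) (2·sin(x)·cos(x))/(2·x·e^(-x^2))
  = 1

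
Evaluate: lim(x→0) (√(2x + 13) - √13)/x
This is a standard limit.

Factor or rationalize the expression:
  lim(x→0) (√(2x + 13) - √13)/x = sqrt(13)/13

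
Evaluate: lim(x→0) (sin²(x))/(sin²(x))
This is a 0/0 indeterminate form.

Apply L'Hôpital's rule: differentiate numerator and denominator separately.
  f(x) = sin(x)^2   ⇒   f'(x) = 2·sin(x)·cos(x)
  g(x) = sin(x)^2   ⇒   g'(x) = 2·sin(x)·cos(x)
  lim(x→0) f'(x)/g'(x) = lim(x→0) (2·sin(x)·cos(x))/(2·sin(x)·cos(x))
  = 1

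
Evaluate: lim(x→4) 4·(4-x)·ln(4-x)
This is a 0·∞ indeterminate form.

Rewrite 0·∞ as a quotient (0/0 or ∞/∞ form), then apply L'Hôpital's rule:
  lim(x→4) 4·(4-x)·ln(4-x) = 0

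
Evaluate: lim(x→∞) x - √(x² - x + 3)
This is an ∞-∞ indeterminate form.

Combine fractions or rationalize to convert ∞-∞ to 0/0 form:
  lim(x→∞) x - √(x² - x + 3) = 1/2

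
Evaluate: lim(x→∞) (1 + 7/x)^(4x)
This is an exponential indeterminate form.

For exponential indeterminate forms, take the natural log:
  Let L = lim(x→∞) (1 + 7/x)^(4x)
  Then ln(L) = lim(x→∞) [exponent × ln(base)]
  Evaluate using L'Hôpital or standard limits, then exponentiate.
  L = e^(28)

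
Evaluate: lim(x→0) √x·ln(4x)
This is a 0·∞ indeterminate form.

Rewrite 0·∞ as a quotient (0/0 or ∞/∞ form), then apply L'Hôpital's rule:
  lim(x→0) √x·ln(4x) = 0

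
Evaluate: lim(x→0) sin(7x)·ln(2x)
This is a 0·∞ indeterminate form.

Rewrite 0·∞ as a quotient (0/0 or ∞/∞ form), then apply L'Hôpital's rule:
  lim(x→0) sin(7x)·ln(2x) = 0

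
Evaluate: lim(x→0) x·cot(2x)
This is a 0·∞ indeterminate form.

Rewrite 0·∞ as a quotient (0/0 or ∞/∞ form), then apply L'Hôpital's rule:
  lim(x→0) x·cot(2x) = 1/2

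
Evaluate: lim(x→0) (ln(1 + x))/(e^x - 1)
This is a 0/0 indeterminate form.

Apply L'Hôpital's rule: differentiate numerator and denominator separately.
  f(x) = ln(x + 1)   ⇒   f'(x) = 1/(x + 1)
  g(x) = e^(x) - 1   ⇒   g'(x) = e^(x)
  lim(x→0) f'(x)/g'(x) = lim(x→0) (1/(x + 1))/(e^(x))
  = 1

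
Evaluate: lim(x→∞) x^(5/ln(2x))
This is an exponential indeterminate form.

For exponential indeterminate forms, take the natural log:
  Let L = lim(x→∞) x^(5/ln(2x))
  Then ln(L) = lim(x→∞) [exponent × ln(base)]
  Evaluate using L'Hôpital or standard limits, then exponentiate.
  L = e^(5)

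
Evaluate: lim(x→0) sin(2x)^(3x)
This is an exponential indeterminate form.

For exponential indeterminate forms, take the natural log:
  Let L = lim(x→0) sin(2x)^(3x)
  Then ln(L) = lim(x→0) [exponent × ln(base)]
  Evaluate using L'Hôpital or standard limits, then exponentiate.
  L = 1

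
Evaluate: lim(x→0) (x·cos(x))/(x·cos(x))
This is a 0/0 indeterminate form.

Apply L'Hôpital's rule: differentiate numerator and denominator separately.
  f(x) = x·cos(x)   ⇒   f'(x) = -x·sin(x) + cos(x)
  g(x) = x·cos(x)   ⇒   g'(x) = -x·sin(x) + cos(x)
  lim(x→0) f'(x)/g'(x) = lim(x→0) (-x·sin(x) + cos(x))/(-x·sin(x) + cos(x))
  = 1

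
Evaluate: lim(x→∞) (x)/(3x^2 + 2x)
This is an ∞/∞ indeterminate form.

Apply L'Hôpital's rule: differentiate numerator and denominator separately.
  f(x) = x   ⇒   f'(x) = 1
  g(x) = 3·x^2 + 2·x   ⇒   g'(x) = 6·x + 2
  lim(x→∞) f'(x)/g'(x) = lim(x→∞) (1)/(6·x + 2)
  = 0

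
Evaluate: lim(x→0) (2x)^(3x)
This is an exponential indeterminate form.

For exponential indeterminate forms, take the natural log:
  Let L = lim(x→0) (2x)^(3x)
  Then ln(L) = lim(x→0) [exponent × ln(base)]
  Evaluate using L'Hôpital or standard limits, then exponentiate.
  L = 1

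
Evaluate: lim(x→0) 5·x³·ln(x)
This is a 0·∞ indeterminate form.

Rewrite 0·∞ as a quotient (0/0 or ∞/∞ form), then apply L'Hôpital's rule:
  lim(x→0) 5·x³·ln(x) = 0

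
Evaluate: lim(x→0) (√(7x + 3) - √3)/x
This is a standard limit.

Factor or rationalize the expression:
  lim(x→0) (√(7x + 3) - √3)/x = 7·sqrt(3)/6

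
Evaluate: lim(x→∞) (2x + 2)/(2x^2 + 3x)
This is an ∞/∞ indeterminate form.

Apply L'Hôpital's rule: differentiate numerator and denominator separately.
  f(x) = 2·x + 2   ⇒   f'(x) = 2
  g(x) = 2·x^2 + 3·x   ⇒   g'(x) = 4·x + 3
  lim(x→∞) f'(x)/g'(x) = lim(x→∞) (2)/(4·x + 3)
  = 0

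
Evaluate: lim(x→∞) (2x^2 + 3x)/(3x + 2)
This is an ∞/∞ indeterminate form.

Apply L'Hôpital's rule: differentiate numerator and denominator separately.
  f(x) = 2·x^2 + 3·x   ⇒   f'(x) = 4·x + 3
  g(x) = 3·x + 2   ⇒   g'(x) = 3
  lim(x→∞) f'(x)/g'(x) = lim(x→∞) (4·x + 3)/(3)
  = ∞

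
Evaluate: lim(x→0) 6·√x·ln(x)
This is a 0·∞ indeterminate form.

Rewrite 0·∞ as a quotient (0/0 or ∞/∞ form), then apply L'Hôpital's rule:
  lim(x→0) 6·√x·ln(x) = 0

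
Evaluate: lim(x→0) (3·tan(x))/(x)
This is a 0/0 indeterminate form.

Apply L'Hôpital's rule: differentiate numerator and denominator separately.
  f(x) = 3·tan(x)   ⇒   f'(x) = 3·tan(x)^2 + 3
  g(x) = x   ⇒   g'(x) = 1
  lim(x→0) f'(x)/g'(x) = lim(x→0) (3·tan(x)^2 + 3)/(1)
  = 3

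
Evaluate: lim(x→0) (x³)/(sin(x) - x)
This is a 0/0 indeterminate form.

Apply L'Hôpital's rule: differentiate numerator and denominator separately.
  f(x) = x^3   ⇒   f'(x) = 3·x^2
  g(x) = -x + sin(x)   ⇒   g'(x) = cos(x) - 1
  lim(x→0) f'(x)/g'(x) = lim(x→0) (3·x^2)/(cos(x) - 1)
  = -6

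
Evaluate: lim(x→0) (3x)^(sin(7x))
This is an exponential indeterminate form.

For exponential indeterminate forms, take the natural log:
  Let L = lim(x→0) (3x)^(sin(7x))
  Then ln(L) = lim(x→0) [exponent × ln(base)]
  Evaluate using L'Hôpital or standard limits, then exponentiate.
  L = 1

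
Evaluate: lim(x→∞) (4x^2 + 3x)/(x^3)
This is an ∞/∞ indeterminate form.

Apply L'Hôpital's rule: differentiate numerator and denominator separately.
  f(x) = 4·x^2 + 3·x   ⇒   f'(x) = 8·x + 3
  g(x) = x^3   ⇒   g'(x) = 3·x^2
  lim(x→∞) f'(x)/g'(x) = lim(x→∞) (8·x + 3)/(3·x^2)
  = 0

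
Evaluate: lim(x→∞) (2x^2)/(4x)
This is an ∞/∞ indeterminate form.

Apply L'Hôpital's rule: differentiate numerator and denominator separately.
  f(x) = 2·x^2   ⇒   f'(x) = 4·x
  g(x) = 4·x   ⇒   g'(x) = 4
  lim(x→∞) f'(x)/g'(x) = lim(x→∞) (4·x)/(4)
  = ∞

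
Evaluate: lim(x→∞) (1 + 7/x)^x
This is an exponential indeterminate form.

For exponential indeterminate forms, take the natural log:
  Let L = lim(x→∞) (1 + 7/x)^x
  Then ln(L) = lim(x→∞) [exponent × ln(base)]
  Evaluate using L'Hôpital or standard limits, then exponentiate.
  L = e^(7)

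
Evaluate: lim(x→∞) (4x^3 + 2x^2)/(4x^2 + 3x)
This is an ∞/∞ indeterminate form.

Apply L'Hôpital's rule: differentiate numerator and denominator separately.
  f(x) = 4·x^3 + 2·x^2   ⇒   f'(x) = 12·x^2 + 4·x
  g(x) = 4·x^2 + 3·x   ⇒   g'(x) = 8·x + 3
  lim(x→∞) f'(x)/g'(x) = lim(x→∞) (12·x^2 + 4·x)/(8·x + 3)
  = ∞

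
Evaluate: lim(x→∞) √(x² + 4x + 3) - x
This is an ∞-∞ indeterminate form.

Combine fractions or rationalize to convert ∞-∞ to 0/0 form:
  lim(x→∞) √(x² + 4x + 3) - x = 2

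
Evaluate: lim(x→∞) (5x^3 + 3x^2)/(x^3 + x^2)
This is an ∞/∞ indeterminate form.

Apply L'Hôpital's rule: differentiate numerator and denominator separately.
  f(x) = 5·x^3 + 3·x^2   ⇒   f'(x) = 15·x^2 + 6·x
  g(x) = x^3 + x^2   ⇒   g'(x) = 3·x^2 + 2·x
  lim(x→∞) f'(x)/g'(x) = lim(x→∞) (15·x^2 + 6·x)/(3·x^2 + 2·x)
  = 5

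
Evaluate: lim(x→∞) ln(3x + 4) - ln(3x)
This is an ∞-∞ indeterminate form.

Combine fractions or rationalize to convert ∞-∞ to 0/0 form:
  lim(x→∞) ln(3x + 4) - ln(3x) = 0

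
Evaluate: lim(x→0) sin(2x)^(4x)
This is an exponential indeterminate form.

For exponential indeterminate forms, take the natural log:
  Let L = lim(x→0) sin(2x)^(4x)
  Then ln(L) = lim(x→0) [exponent × ln(base)]
  Evaluate using L'Hôpital or standard limits, then exponentiate.
  L = 1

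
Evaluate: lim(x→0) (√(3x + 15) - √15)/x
This is a standard limit.

Factor or rationalize the expression:
  lim(x→0) (√(3x + 15) - √15)/x = sqrt(15)/10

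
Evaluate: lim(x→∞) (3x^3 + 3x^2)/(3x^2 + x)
This is an ∞/∞ indeterminate form.

Apply L'Hôpital's rule: differentiate numerator and denominator separately.
  f(x) = 3·x^3 + 3·x^2   ⇒   f'(x) = 9·x^2 + 6·x
  g(x) = 3·x^2 + x   ⇒   g'(x) = 6·x + 1
  lim(x→∞) f'(x)/g'(x) = lim(x→∞) (9·x^2 + 6·x)/(6·x + 1)
  = ∞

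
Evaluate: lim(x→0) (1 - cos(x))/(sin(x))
This is a 0/0 indeterminate form.

Apply L'Hôpital's rule: differentiate numerator and denominator separately.
  f(x) = 1 - cos(x)   ⇒   f'(x) = sin(x)
  g(x) = sin(x)   ⇒   g'(x) = cos(x)
  lim(x→0) f'(x)/g'(x) = lim(x→0) (sin(x))/(cos(x))
  = 0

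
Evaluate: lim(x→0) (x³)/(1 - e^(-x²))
This is a 0/0 indeterminate form.

Apply L'Hôpital's rule: differentiate numerator and denominator separately.
  f(x) = x^3   ⇒   f'(x) = 3·x^2
  g(x) = 1 - e^(-x^2)   ⇒   g'(x) = 2·x·e^(-x^2)
  lim(x→0) f'(x)/g'(x) = lim(x→0) (3·x^2)/(2·x·e^(-x^2))
  = 0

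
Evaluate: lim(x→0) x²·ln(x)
This is a 0·∞ indeterminate form.

Rewrite 0·∞ as a quotient (0/0 or ∞/∞ form), then apply L'Hôpital's rule:
  lim(x→0) x²·ln(x) = 0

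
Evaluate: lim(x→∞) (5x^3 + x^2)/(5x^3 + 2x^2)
This is an ∞/∞ indeterminate form.

Apply L'Hôpital's rule: differentiate numerator and denominator separately.
  f(x) = 5·x^3 + x^2   ⇒   f'(x) = 15·x^2 + 2·x
  g(x) = 5·x^3 + 2·x^2   ⇒   g'(x) = 15·x^2 + 4·x
  lim(x→∞) f'(x)/g'(x) = lim(x→∞) (15·x^2 + 2·x)/(15·x^2 + 4·x)
  = 1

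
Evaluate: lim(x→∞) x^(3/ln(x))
This is an exponential indeterminate form.

For exponential indeterminate forms, take the natural log:
  Let L = lim(x→∞) x^(3/ln(x))
  Then ln(L) = lim(x→∞) [exponent × ln(base)]
  Evaluate using L'Hôpital or standard limits, then exponentiate.
  L = e^(3)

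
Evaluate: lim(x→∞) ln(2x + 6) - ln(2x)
This is an ∞-∞ indeterminate form.

Combine fractions or rationalize to convert ∞-∞ to 0/0 form:
  lim(x→∞) ln(2x + 6) - ln(2x) = 0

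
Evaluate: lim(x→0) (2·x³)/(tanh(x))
This is a 0/0 indeterminate form.

Apply L'Hôpital's rule: differentiate numerator and denominator separately.
  f(x) = 2·x^3   ⇒   f'(x) = 6·x^2
  g(x) = tanh(x)   ⇒   g'(x) = 1 - tanh(x)^2
  lim(x→0) f'(x)/g'(x) = lim(x→0) (6·x^2)/(1 - tanh(x)^2)
  = 0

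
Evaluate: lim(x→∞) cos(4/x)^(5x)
This is an exponential indeterminate form.

For exponential indeterminate forms, take the natural log:
  Let L = lim(x→∞) cos(4/x)^(5x)
  Then ln(L) = lim(x→∞) [exponent × ln(base)]
  Evaluate using L'Hôpital or standard limits, then exponentiate.
  L = 1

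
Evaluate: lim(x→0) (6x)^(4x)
This is an exponential indeterminate form.

For exponential indeterminate forms, take the natural log:
  Let L = lim(x→0) (6x)^(4x)
  Then ln(L) = lim(x→0) [exponent × ln(base)]
  Evaluate using L'Hôpital or standard limits, then exponentiate.
  L = 1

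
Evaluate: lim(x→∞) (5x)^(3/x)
This is an exponential indeterminate form.

For exponential indeterminate forms, take the natural log:
  Let L = lim(x→∞) (5x)^(3/x)
  Then ln(L) = lim(x→∞) [exponent × ln(base)]
  Evaluate using L'Hôpital or standard limits, then exponentiate.
  L = 1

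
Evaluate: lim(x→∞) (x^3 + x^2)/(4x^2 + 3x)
This is an ∞/∞ indeterminate form.

Apply L'Hôpital's rule: differentiate numerator and denominator separately.
  f(x) = x^3 + x^2   ⇒   f'(x) = 3·x^2 + 2·x
  g(x) = 4·x^2 + 3·x   ⇒   g'(x) = 8·x + 3
  lim(x→∞) f'(x)/g'(x) = lim(x→∞) (3·x^2 + 2·x)/(8·x + 3)
  = ∞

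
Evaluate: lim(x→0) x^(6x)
This is an exponential indeterminate form.

For exponential indeterminate forms, take the natural log:
  Let L = lim(x→0) x^(6x)
  Then ln(L) = lim(x→0) [exponent × ln(base)]
  Evaluate using L'Hôpital or standard limits, then exponentiate.
  L = 1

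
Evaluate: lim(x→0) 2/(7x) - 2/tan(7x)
This is an ∞-∞ indeterminate form.

Combine fractions or rationalize to convert ∞-∞ to 0/0 form:
  lim(x→0) 2/(7x) - 2/tan(7x) = 0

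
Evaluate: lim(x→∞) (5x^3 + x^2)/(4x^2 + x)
This is an ∞/∞ indeterminate form.

Apply L'Hôpital's rule: differentiate numerator and denominator separately.
  f(x) = 5·x^3 + x^2   ⇒   f'(x) = 15·x^2 + 2·x
  g(x) = 4·x^2 + x   ⇒   g'(x) = 8·x + 1
  lim(x→∞) f'(x)/g'(x) = lim(x→∞) (15·x^2 + 2·x)/(8·x + 1)
  = ∞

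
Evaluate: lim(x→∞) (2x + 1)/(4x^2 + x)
This is an ∞/∞ indeterminate form.

Apply L'Hôpital's rule: differentiate numerator and denominator separately.
  f(x) = 2·x + 1   ⇒   f'(x) = 2
  g(x) = 4·x^2 + x   ⇒   g'(x) = 8·x + 1
  lim(x→∞) f'(x)/g'(x) = lim(x→∞) (2)/(8·x + 1)
  = 0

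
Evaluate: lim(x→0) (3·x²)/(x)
This is a 0/0 indeterminate form.

Apply L'Hôpital's rule: differentiate numerator and denominator separately.
  f(x) = 3·x^2   ⇒   f'(x) = 6·x
  g(x) = x   ⇒   g'(x) = 1
  lim(x→0) f'(x)/g'(x) = lim(x→0) (6·x)/(1)
  = 0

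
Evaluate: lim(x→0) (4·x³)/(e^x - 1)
This is a 0/0 indeterminate form.

Apply L'Hôpital's rule: differentiate numerator and denominator separately.
  f(x) = 4·x^3   ⇒   f'(x) = 12·x^2
  g(x) = e^(x) - 1   ⇒   g'(x) = e^(x)
  lim(x→0) f'(x)/g'(x) = lim(x→0) (12·x^2)/(e^(x))
  = 0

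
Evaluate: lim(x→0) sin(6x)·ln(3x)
This is a 0·∞ indeterminate form.

Rewrite 0·∞ as a quotient (0/0 or ∞/∞ form), then apply L'Hôpital's rule:
  lim(x→0) sin(6x)·ln(3x) = 0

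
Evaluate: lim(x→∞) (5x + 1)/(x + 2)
This is an ∞/∞ indeterminate form.

Apply L'Hôpital's rule: differentiate numerator and denominator separately.
  f(x) = 5·x + 1   ⇒   f'(x) = 5
  g(x) = x + 2   ⇒   g'(x) = 1
  lim(x→∞) f'(x)/g'(x) = lim(x→∞) (5)/(1)
  = 5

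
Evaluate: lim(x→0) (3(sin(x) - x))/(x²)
This is a 0/0 indeterminate form.

Apply L'Hôpital's rule: differentiate numerator and denominator separately.
  f(x) = -3·x + 3·sin(x)   ⇒   f'(x) = 3·cos(x) - 3
  g(x) = x^2   ⇒   g'(x) = 2·x
  lim(x→0) f'(x)/g'(x) = lim(x→0) (3·cos(x) - 3)/(2·x)
  = 0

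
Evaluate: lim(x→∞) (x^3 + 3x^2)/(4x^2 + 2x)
This is an ∞/∞ indeterminate form.

Apply L'Hôpital's rule: differentiate numerator and denominator separately.
  f(x) = x^3 + 3·x^2   ⇒   f'(x) = 3·x^2 + 6·x
  g(x) = 4·x^2 + 2·x   ⇒   g'(x) = 8·x + 2
  lim(x→∞) f'(x)/g'(x) = lim(x→∞) (3·x^2 + 6·x)/(8·x + 2)
  = ∞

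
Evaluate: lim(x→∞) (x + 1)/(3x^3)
This is an ∞/∞ indeterminate form.

Apply L'Hôpital's rule: differentiate numerator and denominator separately.
  f(x) = x + 1   ⇒   f'(x) = 1
  g(x) = 3·x^3   ⇒   g'(x) = 9·x^2
  lim(x→∞) f'(x)/g'(x) = lim(x→∞) (1)/(9·x^2)
  = 0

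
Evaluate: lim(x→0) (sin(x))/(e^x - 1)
This is a 0/0 indeterminate form.

Apply L'Hôpital's rule: differentiate numerator and denominator separately.
  f(x) = sin(x)   ⇒   f'(x) = cos(x)
  g(x) = e^(x) - 1   ⇒   g'(x) = e^(x)
  lim(x→0) f'(x)/g'(x) = lim(x→0) (cos(x))/(e^(x))
  = 1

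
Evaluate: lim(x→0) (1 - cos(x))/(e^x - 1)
This is a 0/0 indeterminate form.

Apply L'Hôpital's rule: differentiate numerator and denominator separately.
  f(x) = 1 - cos(x)   ⇒   f'(x) = sin(x)
  g(x) = e^(x) - 1   ⇒   g'(x) = e^(x)
  lim(x→0) f'(x)/g'(x) = lim(x→0) (sin(x))/(e^(x))
  = 0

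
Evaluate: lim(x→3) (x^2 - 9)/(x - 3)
This is a standard limit.

Factor or rationalize the expression:
  lim(x→3) (x^2 - 9)/(x - 3) = 6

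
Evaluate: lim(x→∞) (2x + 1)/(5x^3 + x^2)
This is an ∞/∞ indeterminate form.

Apply L'Hôpital's rule: differentiate numerator and denominator separately.
  f(x) = 2·x + 1   ⇒   f'(x) = 2
  g(x) = 5·x^3 + x^2   ⇒   g'(x) = 15·x^2 + 2·x
  lim(x→∞) f'(x)/g'(x) = lim(x→∞) (2)/(15·x^2 + 2·x)
  = 0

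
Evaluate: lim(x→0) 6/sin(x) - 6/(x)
This is an ∞-∞ indeterminate form.

Combine fractions or rationalize to convert ∞-∞ to 0/0 form:
  lim(x→0) 6/sin(x) - 6/(x) = 0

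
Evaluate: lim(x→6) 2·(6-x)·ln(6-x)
This is a 0·∞ indeterminate form.

Rewrite 0·∞ as a quotient (0/0 or ∞/∞ form), then apply L'Hôpital's rule:
  lim(x→6) 2·(6-x)·ln(6-x) = 0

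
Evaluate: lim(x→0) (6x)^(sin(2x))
This is an exponential indeterminate form.

For exponential indeterminate forms, take the natural log:
  Let L = lim(x→0) (6x)^(sin(2x))
  Then ln(L) = lim(x→0) [exponent × ln(base)]
  Evaluate using L'Hôpital or standard limits, then exponentiate.
  L = 1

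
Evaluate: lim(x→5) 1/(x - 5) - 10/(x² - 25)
This is an ∞-∞ indeterminate form.

Combine fractions or rationalize to convert ∞-∞ to 0/0 form:
  lim(x→5) 1/(x - 5) - 10/(x² - 25) = 1/10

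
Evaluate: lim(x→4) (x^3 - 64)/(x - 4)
This is a standard limit.

Factor or rationalize the expression:
  lim(x→4) (x^3 - 64)/(x - 4) = 48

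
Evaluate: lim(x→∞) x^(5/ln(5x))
This is an exponential indeterminate form.

For exponential indeterminate forms, take the natural log:
  Let L = lim(x→∞) x^(5/ln(5x))
  Then ln(L) = lim(x→∞) [exponent × ln(base)]
  Evaluate using L'Hôpital or standard limits, then exponentiate.
  L = e^(5)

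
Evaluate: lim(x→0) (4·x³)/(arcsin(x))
This is a 0/0 indeterminate form.

Apply L'Hôpital's rule: differentiate numerator and denominator separately.
  f(x) = 4·x^3   ⇒   f'(x) = 12·x^2
  g(x) = asin(x)   ⇒   g'(x) = 1/sqrt(1 - x^2)
  lim(x→0) f'(x)/g'(x) = lim(x→0) (12·x^2)/(1/sqrt(1 - x^2))
  = 0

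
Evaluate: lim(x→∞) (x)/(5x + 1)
This is an ∞/∞ indeterminate form.

Apply L'Hôpital's rule: differentiate numerator and denominator separately.
  f(x) = x   ⇒   f'(x) = 1
  g(x) = 5·x + 1   ⇒   g'(x) = 5
  lim(x→∞) f'(x)/g'(x) = lim(x→∞) (1)/(5)
  = 1/5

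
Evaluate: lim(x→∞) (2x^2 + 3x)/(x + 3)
This is an ∞/∞ indeterminate form.

Apply L'Hôpital's rule: differentiate numerator and denominator separately.
  f(x) = 2·x^2 + 3·x   ⇒   f'(x) = 4·x + 3
  g(x) = x + 3   ⇒   g'(x) = 1
  lim(x→∞) f'(x)/g'(x) = lim(x→∞) (4·x + 3)/(1)
  = ∞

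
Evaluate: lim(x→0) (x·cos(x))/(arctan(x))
This is a 0/0 indeterminate form.

Apply L'Hôpital's rule: differentiate numerator and denominator separately.
  f(x) = x·cos(x)   ⇒   f'(x) = -x·sin(x) + cos(x)
  g(x) = atan(x)   ⇒   g'(x) = 1/(x^2 + 1)
  lim(x→0) f'(x)/g'(x) = lim(x→0) (-x·sin(x) + cos(x))/(1/(x^2 + 1))
  = 1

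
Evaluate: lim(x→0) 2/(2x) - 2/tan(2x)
This is an ∞-∞ indeterminate form.

Combine fractions or rationalize to convert ∞-∞ to 0/0 form:
  lim(x→0) 2/(2x) - 2/tan(2x) = 0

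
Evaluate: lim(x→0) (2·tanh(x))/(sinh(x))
This is a 0/0 indeterminate form.

Apply L'Hôpital's rule: differentiate numerator and denominator separately.
  f(x) = 2·tanh(x)   ⇒   f'(x) = 2 - 2·tanh(x)^2
  g(x) = sinh(x)   ⇒   g'(x) = cosh(x)
  lim(x→0) f'(x)/g'(x) = lim(x→0) (2 - 2·tanh(x)^2)/(cosh(x))
  = 2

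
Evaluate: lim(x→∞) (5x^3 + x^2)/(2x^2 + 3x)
This is an ∞/∞ indeterminate form.

Apply L'Hôpital's rule: differentiate numerator and denominator separately.
  f(x) = 5·x^3 + x^2   ⇒   f'(x) = 15·x^2 + 2·x
  g(x) = 2·x^2 + 3·x   ⇒   g'(x) = 4·x + 3
  lim(x→∞) f'(x)/g'(x) = lim(x→∞) (15·x^2 + 2·x)/(4·x + 3)
  = ∞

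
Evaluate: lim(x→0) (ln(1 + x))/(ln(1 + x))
This is a 0/0 indeterminate form.

Apply L'Hôpital's rule: differentiate numerator and denominator separately.
  f(x) = ln(x + 1)   ⇒   f'(x) = 1/(x + 1)
  g(x) = ln(x + 1)   ⇒   g'(x) = 1/(x + 1)
  lim(x→0) f'(x)/g'(x) = lim(x→0) (1/(x + 1))/(1/(x + 1))
  = 1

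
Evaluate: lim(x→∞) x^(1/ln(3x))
This is an exponential indeterminate form.

For exponential indeterminate forms, take the natural log:
  Let L = lim(x→∞) x^(1/ln(3x))
  Then ln(L) = lim(x→∞) [exponent × ln(base)]
  Evaluate using L'Hôpital or standard limits, then exponentiate.
  L = e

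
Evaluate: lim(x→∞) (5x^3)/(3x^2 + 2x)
This is an ∞/∞ indeterminate form.

Apply L'Hôpital's rule: differentiate numerator and denominator separately.
  f(x) = 5·x^3   ⇒   f'(x) = 15·x^2
  g(x) = 3·x^2 + 2·x   ⇒   g'(x) = 6·x + 2
  lim(x→∞) f'(x)/g'(x) = lim(x→∞) (15·x^2)/(6·x + 2)
  = ∞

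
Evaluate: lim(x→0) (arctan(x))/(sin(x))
This is a 0/0 indeterminate form.

Apply L'Hôpital's rule: differentiate numerator and denominator separately.
  f(x) = atan(x)   ⇒   f'(x) = 1/(x^2 + 1)
  g(x) = sin(x)   ⇒   g'(x) = cos(x)
  lim(x→0) f'(x)/g'(x) = lim(x→0) (1/(x^2 + 1))/(cos(x))
  = 1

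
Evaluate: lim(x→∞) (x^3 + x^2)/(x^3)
This is an ∞/∞ indeterminate form.

Apply L'Hôpital's rule: differentiate numerator and denominator separately.
  f(x) = x^3 + x^2   ⇒   f'(x) = 3·x^2 + 2·x
  g(x) = x^3   ⇒   g'(x) = 3·x^2
  lim(x→∞) f'(x)/g'(x) = lim(x→∞) (3·x^2 + 2·x)/(3·x^2)
  = 1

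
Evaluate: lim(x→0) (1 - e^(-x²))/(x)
This is a 0/0 indeterminate form.

Apply L'Hôpital's rule: differentiate numerator and denominator separately.
  f(x) = 1 - e^(-x^2)   ⇒   f'(x) = 2·x·e^(-x^2)
  g(x) = x   ⇒   g'(x) = 1
  lim(x→0) f'(x)/g'(x) = lim(x→0) (2·x·e^(-x^2))/(1)
  = 0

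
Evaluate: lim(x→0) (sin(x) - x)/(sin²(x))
This is a 0/0 indeterminate form.

Apply L'Hôpital's rule: differentiate numerator and denominator separately.
  f(x) = -x + sin(x)   ⇒   f'(x) = cos(x) - 1
  g(x) = sin(x)^2   ⇒   g'(x) = 2·sin(x)·cos(x)
  lim(x→0) f'(x)/g'(x) = lim(x→0) (cos(x) - 1)/(2·sin(x)·cos(x))
  = 0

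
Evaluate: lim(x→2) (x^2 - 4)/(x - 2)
This is a standard limit.

Factor or rationalize the expression:
  lim(x→2) (x^2 - 4)/(x - 2) = 4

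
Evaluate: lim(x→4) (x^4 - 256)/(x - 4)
This is a standard limit.

Factor or rationalize the expression:
  lim(x→4) (x^4 - 256)/(x - 4) = 256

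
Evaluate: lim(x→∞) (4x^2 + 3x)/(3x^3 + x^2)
This is an ∞/∞ indeterminate form.

Apply L'Hôpital's rule: differentiate numerator and denominator separately.
  f(x) = 4·x^2 + 3·x   ⇒   f'(x) = 8·x + 3
  g(x) = 3·x^3 + x^2   ⇒   g'(x) = 9·x^2 + 2·x
  lim(x→∞) f'(x)/g'(x) = lim(x→∞) (8·x + 3)/(9·x^2 + 2·x)
  = 0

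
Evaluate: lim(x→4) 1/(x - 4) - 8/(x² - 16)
This is an ∞-∞ indeterminate form.

Combine fractions or rationalize to convert ∞-∞ to 0/0 form:
  lim(x→4) 1/(x - 4) - 8/(x² - 16) = 1/8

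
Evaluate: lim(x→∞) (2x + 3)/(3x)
This is an ∞/∞ indeterminate form.

Apply L'Hôpital's rule: differentiate numerator and denominator separately.
  f(x) = 2·x + 3   ⇒   f'(x) = 2
  g(x) = 3·x   ⇒   g'(x) = 3
  lim(x→∞) f'(x)/g'(x) = lim(x→∞) (2)/(3)
  = 2/3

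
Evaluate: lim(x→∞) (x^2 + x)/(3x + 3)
This is an ∞/∞ indeterminate form.

Apply L'Hôpital's rule: differentiate numerator and denominator separately.
  f(x) = x^2 + x   ⇒   f'(x) = 2·x + 1
  g(x) = 3·x + 3   ⇒   g'(x) = 3
  lim(x→∞) f'(x)/g'(x) = lim(x→∞) (2·x + 1)/(3)
  = ∞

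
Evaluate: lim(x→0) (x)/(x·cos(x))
This is a 0/0 indeterminate form.

Apply L'Hôpital's rule: differentiate numerator and denominator separately.
  f(x) = x   ⇒   f'(x) = 1
  g(x) = x·cos(x)   ⇒   g'(x) = -x·sin(x) + cos(x)
  lim(x→0) f'(x)/g'(x) = lim(x→0) (1)/(-x·sin(x) + cos(x))
  = 1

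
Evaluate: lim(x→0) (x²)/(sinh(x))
This is a 0/0 indeterminate form.

Apply L'Hôpital's rule: differentiate numerator and denominator separately.
  f(x) = x^2   ⇒   f'(x) = 2·x
  g(x) = sinh(x)   ⇒   g'(x) = cosh(x)
  lim(x→0) f'(x)/g'(x) = lim(x→0) (2·x)/(cosh(x))
  = 0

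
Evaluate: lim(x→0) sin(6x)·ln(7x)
This is a 0·∞ indeterminate form.

Rewrite 0·∞ as a quotient (0/0 or ∞/∞ form), then apply L'Hôpital's rule:
  lim(x→0) sin(6x)·ln(7x) = 0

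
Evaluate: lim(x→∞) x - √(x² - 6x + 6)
This is an ∞-∞ indeterminate form.

Combine fractions or rationalize to convert ∞-∞ to 0/0 form:
  lim(x→∞) x - √(x² - 6x + 6) = 3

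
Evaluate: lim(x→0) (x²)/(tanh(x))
This is a 0/0 indeterminate form.

Apply L'Hôpital's rule: differentiate numerator and denominator separately.
  f(x) = x^2   ⇒   f'(x) = 2·x
  g(x) = tanh(x)   ⇒   g'(x) = 1 - tanh(x)^2
  lim(x→0) f'(x)/g'(x) = lim(x→0) (2·x)/(1 - tanh(x)^2)
  = 0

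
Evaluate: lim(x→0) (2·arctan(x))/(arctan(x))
This is a 0/0 indeterminate form.

Apply L'Hôpital's rule: differentiate numerator and denominator separately.
  f(x) = 2·atan(x)   ⇒   f'(x) = 2/(x^2 + 1)
  g(x) = atan(x)   ⇒   g'(x) = 1/(x^2 + 1)
  lim(x→0) f'(x)/g'(x) = lim(x→0) (2/(x^2 + 1))/(1/(x^2 + 1))
  = 2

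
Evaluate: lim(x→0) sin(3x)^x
This is an exponential indeterminate form.

For exponential indeterminate forms, take the natural log:
  Let L = lim(x→0) sin(3x)^x
  Then ln(L) = lim(x→0) [exponent × ln(base)]
  Evaluate using L'Hôpital or standard limits, then exponentiate.
  L = 1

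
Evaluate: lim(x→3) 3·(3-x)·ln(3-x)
This is a 0·∞ indeterminate form.

Rewrite 0·∞ as a quotient (0/0 or ∞/∞ form), then apply L'Hôpital's rule:
  lim(x→3) 3·(3-x)·ln(3-x) = 0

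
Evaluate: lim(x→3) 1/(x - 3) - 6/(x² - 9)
This is an ∞-∞ indeterminate form.

Combine fractions or rationalize to convert ∞-∞ to 0/0 form:
  lim(x→3) 1/(x - 3) - 6/(x² - 9) = 1/6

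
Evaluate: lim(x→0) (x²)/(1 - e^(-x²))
This is a 0/0 indeterminate form.

Apply L'Hôpital's rule: differentiate numerator and denominator separately.
  f(x) = x^2   ⇒   f'(x) = 2·x
  g(x) = 1 - e^(-x^2)   ⇒   g'(x) = 2·x·e^(-x^2)
  lim(x→0) f'(x)/g'(x) = lim(x→0) (2·x)/(2·x·e^(-x^2))
  = 1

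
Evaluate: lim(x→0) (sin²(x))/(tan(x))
This is a 0/0 indeterminate form.

Apply L'Hôpital's rule: differentiate numerator and denominator separately.
  f(x) = sin(x)^2   ⇒   f'(x) = 2·sin(x)·cos(x)
  g(x) = tan(x)   ⇒   g'(x) = tan(x)^2 + 1
  lim(x→0) f'(x)/g'(x) = lim(x→0) (2·sin(x)·cos(x))/(tan(x)^2 + 1)
  = 0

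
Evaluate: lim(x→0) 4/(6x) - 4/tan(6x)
This is an ∞-∞ indeterminate form.

Combine fractions or rationalize to convert ∞-∞ to 0/0 form:
  lim(x→0) 4/(6x) - 4/tan(6x) = 0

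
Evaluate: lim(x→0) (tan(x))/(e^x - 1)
This is a 0/0 indeterminate form.

Apply L'Hôpital's rule: differentiate numerator and denominator separately.
  f(x) = tan(x)   ⇒   f'(x) = tan(x)^2 + 1
  g(x) = e^(x) - 1   ⇒   g'(x) = e^(x)
  lim(x→0) f'(x)/g'(x) = lim(x→0) (tan(x)^2 + 1)/(e^(x))
  = 1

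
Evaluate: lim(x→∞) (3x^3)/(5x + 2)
This is an ∞/∞ indeterminate form.

Apply L'Hôpital's rule: differentiate numerator and denominator separately.
  f(x) = 3·x^3   ⇒   f'(x) = 9·x^2
  g(x) = 5·x + 2   ⇒   g'(x) = 5
  lim(x→∞) f'(x)/g'(x) = lim(x→∞) (9·x^2)/(5)
  = ∞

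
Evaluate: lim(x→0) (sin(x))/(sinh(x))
This is a 0/0 indeterminate form.

Apply L'Hôpital's rule: differentiate numerator and denominator separately.
  f(x) = sin(x)   ⇒   f'(x) = cos(x)
  g(x) = sinh(x)   ⇒   g'(x) = cosh(x)
  lim(x→0) f'(x)/g'(x) = lim(x→0) (cos(x))/(cosh(x))
  = 1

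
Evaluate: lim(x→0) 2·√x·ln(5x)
This is a 0·∞ indeterminate form.

Rewrite 0·∞ as a quotient (0/0 or ∞/∞ form), then apply L'Hôpital's rule:
  lim(x→0) 2·√x·ln(5x) = 0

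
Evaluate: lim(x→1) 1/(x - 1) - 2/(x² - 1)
This is an ∞-∞ indeterminate form.

Combine fractions or rationalize to convert ∞-∞ to 0/0 form:
  lim(x→1) 1/(x - 1) - 2/(x² - 1) = 1/2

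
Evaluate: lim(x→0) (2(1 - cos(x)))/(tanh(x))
This is a 0/0 indeterminate form.

Apply L'Hôpital's rule: differentiate numerator and denominator separately.
  f(x) = 2 - 2·cos(x)   ⇒   f'(x) = 2·sin(x)
  g(x) = tanh(x)   ⇒   g'(x) = 1 - tanh(x)^2
  lim(x→0) f'(x)/g'(x) = lim(x→0) (2·sin(x))/(1 - tanh(x)^2)
  = 0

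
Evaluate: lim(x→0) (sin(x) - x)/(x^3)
This is a 0/0 indeterminate form.

Apply L'Hôpital's rule: differentiate numerator and denominator separately.
  f(x) = -x + sin(x)   ⇒   f'(x) = cos(x) - 1
  g(x) = x^3   ⇒   g'(x) = 3·x^2
  lim(x→0) f'(x)/g'(x) = lim(x→0) (cos(x) - 1)/(3·x^2)
  = -1/6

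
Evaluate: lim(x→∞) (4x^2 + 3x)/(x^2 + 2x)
This is an ∞/∞ indeterminate form.

Apply L'Hôpital's rule: differentiate numerator and denominator separately.
  f(x) = 4·x^2 + 3·x   ⇒   f'(x) = 8·x + 3
  g(x) = x^2 + 2·x   ⇒   g'(x) = 2·x + 2
  lim(x→∞) f'(x)/g'(x) = lim(x→∞) (8·x + 3)/(2·x + 2)
  = 4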